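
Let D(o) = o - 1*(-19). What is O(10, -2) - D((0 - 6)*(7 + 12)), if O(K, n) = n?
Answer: 93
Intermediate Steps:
D(o) = 19 + o (D(o) = o + 19 = 19 + o)
O(10, -2) - D((0 - 6)*(7 + 12)) = -2 - (19 + (0 - 6)*(7 + 12)) = -2 - (19 - 6*19) = -2 - (19 - 114) = -2 - 1*(-95) = -2 + 95 = 93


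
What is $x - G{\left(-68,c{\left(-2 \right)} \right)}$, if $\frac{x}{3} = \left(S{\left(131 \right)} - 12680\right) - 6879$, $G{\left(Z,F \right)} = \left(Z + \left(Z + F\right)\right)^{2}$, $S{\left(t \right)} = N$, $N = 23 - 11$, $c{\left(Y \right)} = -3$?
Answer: $-77962$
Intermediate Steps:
$N = 12$ ($N = 23 - 11 = 12$)
$S{\left(t \right)} = 12$
$G{\left(Z,F \right)} = \left(F + 2 Z\right)^{2}$ ($G{\left(Z,F \right)} = \left(Z + \left(F + Z\right)\right)^{2} = \left(F + 2 Z\right)^{2}$)
$x = -58641$ ($x = 3 \left(\left(12 - 12680\right) - 6879\right) = 3 \left(-12668 - 6879\right) = 3 \left(-19547\right) = -58641$)
$x - G{\left(-68,c{\left(-2 \right)} \right)} = -58641 - \left(-3 + 2 \left(-68\right)\right)^{2} = -58641 - \left(-3 - 136\right)^{2} = -58641 - \left(-139\right)^{2} = -58641 - 19321 = -77962$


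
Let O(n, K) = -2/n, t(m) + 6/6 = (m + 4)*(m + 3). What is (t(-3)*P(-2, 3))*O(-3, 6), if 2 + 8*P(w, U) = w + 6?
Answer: -⅙ ≈ -0.16667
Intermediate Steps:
t(m) = -1 + (3 + m)*(4 + m) (t(m) = -1 + (m + 4)*(m + 3) = -1 + (4 + m)*(3 + m) = -1 + (3 + m)*(4 + m))
P(w, U) = ½ + w/8 (P(w, U) = -¼ + (w + 6)/8 = -¼ + (6 + w)/8 = -¼ + (¾ + w/8) = ½ + w/8)
(t(-3)*P(-2, 3))*O(-3, 6) = ((11 + (-3)² + 7*(-3))*(½ + (⅛)*(-2)))*(-2/(-3)) = ((11 + 9 - 21)*(½ - ¼))*(-2*(-⅓)) = -1*¼*(⅔) = -¼*⅔ = -⅙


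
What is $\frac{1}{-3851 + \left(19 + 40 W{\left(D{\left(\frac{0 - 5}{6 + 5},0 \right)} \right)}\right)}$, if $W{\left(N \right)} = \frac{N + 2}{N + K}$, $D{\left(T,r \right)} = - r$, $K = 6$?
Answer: $- \frac{3}{11456} \approx -0.00026187$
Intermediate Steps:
$W{\left(N \right)} = \frac{2 + N}{6 + N}$ ($W{\left(N \right)} = \frac{N + 2}{N + 6} = \frac{2 + N}{6 + N}$)
$\frac{1}{-3851 + \left(19 + 40 W{\left(D{\left(\frac{0 - 5}{6 + 5},0 \right)} \right)}\right)} = \frac{1}{-3851 + \left(19 + 40 \frac{2 - 0}{6 - 0}\right)} = \frac{1}{-3851 + \left(19 + 40 \frac{2 + 0}{6 + 0}\right)} = \frac{1}{-3851 + \left(19 + 40 \cdot \frac{1}{6} \cdot 2\right)} = \frac{1}{-3851 + \left(19 + 40 \cdot \frac{1}{3}\right)} = \frac{1}{-3851 + \left(19 + \frac{40}{3}\right)} = \frac{1}{-3851 + \frac{97}{3}} = \frac{1}{- \frac{11456}{3}} = - \frac{3}{11456}$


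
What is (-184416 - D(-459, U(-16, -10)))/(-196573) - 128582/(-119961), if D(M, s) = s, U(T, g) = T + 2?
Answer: 47396797808/23581093653 ≈ 2.0099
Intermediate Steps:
U(T, g) = 2 + T
(-184416 - D(-459, U(-16, -10)))/(-196573) - 128582/(-119961) = (-184416 - (2 - 16))/(-196573) - 128582/(-119961) = (-184416 - 1*(-14))*(-1/196573) - 128582*(-1/119961) = (-184416 + 14)*(-1/196573) + 128582/119961 = -184402*(-1/196573) + 128582/119961 = 184402/196573 + 128582/119961 = 47396797808/23581093653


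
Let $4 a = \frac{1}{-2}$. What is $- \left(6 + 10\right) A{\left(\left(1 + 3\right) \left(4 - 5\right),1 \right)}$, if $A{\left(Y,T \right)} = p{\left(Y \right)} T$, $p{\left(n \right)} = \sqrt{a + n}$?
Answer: $- 4 i \sqrt{66} \approx - 32.496 i$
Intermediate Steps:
$a = - \frac{1}{8}$ ($a = \frac{1}{4 \left(-2\right)} = \frac{1}{4} \left(- \frac{1}{2}\right) = - \frac{1}{8} \approx -0.125$)
$p{\left(n \right)} = \sqrt{- \frac{1}{8} + n}$
$A{\left(Y,T \right)} = \frac{T \sqrt{-2 + 16 Y}}{4}$ ($A{\left(Y,T \right)} = \frac{\sqrt{-2 + 16 Y}}{4} T = \frac{T \sqrt{-2 + 16 Y}}{4}$)
$- \left(6 + 10\right) A{\left(\left(1 + 3\right) \left(4 - 5\right),1 \right)} = - \left(6 + 10\right) \frac{1}{4} \cdot 1 \sqrt{-2 + 16 \left(1 + 3\right) \left(4 - 5\right)} = - 16 \cdot \frac{1}{4} \cdot 1 \sqrt{-2 + 16 \cdot 4 \left(-1\right)} = - 16 \cdot \frac{1}{4} \cdot 1 \sqrt{-2 + 16 \left(-4\right)} = - 16 \cdot \frac{1}{4} \cdot 1 \sqrt{-2 - 64} = - 16 \cdot \frac{1}{4} \cdot 1 \sqrt{-66} = - 16 \cdot \frac{1}{4} \cdot 1 i \sqrt{66} = - 16 \frac{i \sqrt{66}}{4} = - 4 i \sqrt{66}$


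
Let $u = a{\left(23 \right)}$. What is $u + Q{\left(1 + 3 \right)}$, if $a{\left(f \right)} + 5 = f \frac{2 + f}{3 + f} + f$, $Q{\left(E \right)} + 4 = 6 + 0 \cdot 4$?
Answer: $\frac{1095}{26} \approx 42.115$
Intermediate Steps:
$Q{\left(E \right)} = 2$ ($Q{\left(E \right)} = -4 + \left(6 + 0 \cdot 4\right) = -4 + \left(6 + 0\right) = -4 + 6 = 2$)
$a{\left(f \right)} = -5 + f + \frac{f \left(2 + f\right)}{3 + f}$ ($a{\left(f \right)} = -5 + \left(f \frac{2 + f}{3 + f} + f\right) = -5 + \left(\frac{f \left(2 + f\right)}{3 + f} + f\right) = -5 + \left(f + \frac{f \left(2 + f\right)}{3 + f}\right) = -5 + f + \frac{f \left(2 + f\right)}{3 + f}$)
$u = \frac{1043}{26}$ ($u = \frac{-15 + 2 \cdot 23^{2}}{3 + 23} = \frac{-15 + 2 \cdot 529}{26} = \frac{-15 + 1058}{26} = \frac{1}{26} \cdot 1043 = \frac{1043}{26} \approx 40.115$)
$u + Q{\left(1 + 3 \right)} = \frac{1043}{26} + 2 = \frac{1095}{26}$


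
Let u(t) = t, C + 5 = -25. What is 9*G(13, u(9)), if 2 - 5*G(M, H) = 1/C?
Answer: 183/50 ≈ 3.6600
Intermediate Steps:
C = -30 (C = -5 - 25 = -30)
G(M, H) = 61/150 (G(M, H) = ⅖ - ⅕/(-30) = ⅖ - ⅕*(-1/30) = ⅖ + 1/150 = 61/150)
9*G(13, u(9)) = 9*(61/150) = 183/50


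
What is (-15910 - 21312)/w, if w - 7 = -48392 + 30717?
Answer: 18611/8834 ≈ 2.1067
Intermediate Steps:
w = -17668 (w = 7 + (-48392 + 30717) = 7 - 17675 = -17668)
(-15910 - 21312)/w = (-15910 - 21312)/(-17668) = -37222*(-1/17668) = 18611/8834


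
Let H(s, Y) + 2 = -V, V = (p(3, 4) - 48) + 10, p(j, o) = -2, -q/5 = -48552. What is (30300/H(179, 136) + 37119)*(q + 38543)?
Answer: 202653775533/19 ≈ 1.0666e+10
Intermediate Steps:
q = 242760 (q = -5*(-48552) = 242760)
V = -40 (V = (-2 - 48) + 10 = -50 + 10 = -40)
H(s, Y) = 38 (H(s, Y) = -2 - 1*(-40) = -2 + 40 = 38)
(30300/H(179, 136) + 37119)*(q + 38543) = (30300/38 + 37119)*(242760 + 38543) = (30300*(1/38) + 37119)*281303 = (15150/19 + 37119)*281303 = (720411/19)*281303 = 202653775533/19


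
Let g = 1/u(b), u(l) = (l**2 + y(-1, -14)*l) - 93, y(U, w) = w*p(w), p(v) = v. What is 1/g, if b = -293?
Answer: 28328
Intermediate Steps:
y(U, w) = w**2 (y(U, w) = w*w = w**2)
u(l) = -93 + l**2 + 196*l (u(l) = (l**2 + (-14)**2*l) - 93 = (l**2 + 196*l) - 93 = -93 + l**2 + 196*l)
g = 1/28328 (g = 1/(-93 + (-293)**2 + 196*(-293)) = 1/(-93 + 85849 - 57428) = 1/28328 ≈ 3.5301e-5)
1/g = 1/(1/28328) = 28328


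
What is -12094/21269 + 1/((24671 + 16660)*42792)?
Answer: -21389885601019/37617122316888 ≈ -0.56862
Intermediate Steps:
-12094/21269 + 1/((24671 + 16660)*42792) = -12094*1/21269 + (1/42792)/41331 = -12094/21269 + (1/41331)*(1/42792) = -12094/21269 + 1/1768636152 = -21389885601019/37617122316888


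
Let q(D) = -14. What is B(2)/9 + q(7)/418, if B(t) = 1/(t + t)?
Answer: -43/7524 ≈ -0.0057150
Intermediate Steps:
B(t) = 1/(2*t)
B(2)/9 + q(7)/418 = ((½)/2)/9 - 14/418 = ((½)*(½))*(⅑) - 14*1/418 = (¼)*(⅑) - 7/209 = 1/36 - 7/209 = -43/7524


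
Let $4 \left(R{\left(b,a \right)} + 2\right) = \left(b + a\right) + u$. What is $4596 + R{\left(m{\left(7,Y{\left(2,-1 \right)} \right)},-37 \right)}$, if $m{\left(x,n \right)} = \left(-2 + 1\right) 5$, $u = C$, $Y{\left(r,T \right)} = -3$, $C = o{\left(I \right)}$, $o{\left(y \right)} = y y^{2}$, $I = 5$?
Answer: $\frac{18459}{4} \approx 4614.8$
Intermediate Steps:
$o{\left(y \right)} = y^{3}$
$C = 125$ ($C = 5^{3} = 125$)
$u = 125$
$m{\left(x,n \right)} = -5$ ($m{\left(x,n \right)} = \left(-1\right) 5 = -5$)
$R{\left(b,a \right)} = \frac{117}{4} + \frac{a}{4} + \frac{b}{4}$ ($R{\left(b,a \right)} = -2 + \frac{\left(b + a\right) + 125}{4} = -2 + \frac{\left(a + b\right) + 125}{4} = -2 + \frac{125 + a + b}{4} = -2 + \left(\frac{125}{4} + \frac{a}{4} + \frac{b}{4}\right) = \frac{117}{4} + \frac{a}{4} + \frac{b}{4}$)
$4596 + R{\left(m{\left(7,Y{\left(2,-1 \right)} \right)},-37 \right)} = 4596 + \left(\frac{117}{4} + \frac{1}{4} \left(-37\right) + \frac{1}{4} \left(-5\right)\right) = 4596 - - \frac{75}{4} = 4596 + \frac{75}{4} = \frac{18459}{4}$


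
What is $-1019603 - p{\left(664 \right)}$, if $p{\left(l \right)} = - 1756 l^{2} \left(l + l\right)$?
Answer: $1028154343725$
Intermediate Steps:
$p{\left(l \right)} = - 3512 l^{3}$ ($p{\left(l \right)} = - 1756 l^{2} \cdot 2 l = - 3512 l^{3}$)
$-1019603 - p{\left(664 \right)} = -1019603 - - 3512 \cdot 664^{3} = -1019603 - \left(-3512\right) 292754944 = -1019603 - -1028155363328 = -1019603 + 1028155363328 = 1028154343725$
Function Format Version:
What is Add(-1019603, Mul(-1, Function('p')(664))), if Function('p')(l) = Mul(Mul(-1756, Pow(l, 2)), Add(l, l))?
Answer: 1028154343725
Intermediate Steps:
Function('p')(l) = Mul(-3512, Pow(l, 3)) (Function('p')(l) = Mul(Mul(-1756, Pow(l, 2)), Mul(2, l)) = Mul(-3512, Pow(l, 3)))
Add(-1019603, Mul(-1, Function('p')(664))) = Add(-1019603, Mul(-1, Mul(-3512, Pow(664, 3)))) = Add(-1019603, Mul(-1, Mul(-3512, 292754944))) = Add(-1019603, Mul(-1, -1028155363328)) = Add(-1019603, 1028155363328) = 1028154343725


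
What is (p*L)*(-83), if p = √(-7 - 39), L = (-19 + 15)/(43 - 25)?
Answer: 166*I*√46/9 ≈ 125.1*I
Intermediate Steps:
L = -2/9 (L = -4/18 = -4*1/18 = -2/9 ≈ -0.22222)
p = I*√46 (p = √(-46) = I*√46 ≈ 6.7823*I)
(p*L)*(-83) = ((I*√46)*(-2/9))*(-83) = -2*I*√46/9*(-83) = 166*I*√46/9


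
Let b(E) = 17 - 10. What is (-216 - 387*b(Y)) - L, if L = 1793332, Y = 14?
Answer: -1796257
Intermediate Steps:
b(E) = 7
(-216 - 387*b(Y)) - L = (-216 - 387*7) - 1*1793332 = (-216 - 2709) - 1793332 = -2925 - 1793332 = -1796257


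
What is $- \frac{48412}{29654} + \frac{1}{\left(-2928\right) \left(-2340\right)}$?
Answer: $- \frac{165847878293}{101587487040} \approx -1.6326$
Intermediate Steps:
$- \frac{48412}{29654} + \frac{1}{\left(-2928\right) \left(-2340\right)} = \left(-48412\right) \frac{1}{29654} - - \frac{1}{6851520} = - \frac{24206}{14827} + \frac{1}{6851520} = - \frac{165847878293}{101587487040}$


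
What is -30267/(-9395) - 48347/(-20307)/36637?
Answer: 22518725668318/6989763116805 ≈ 3.2217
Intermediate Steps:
-30267/(-9395) - 48347/(-20307)/36637 = -30267*(-1/9395) - 48347*(-1/20307)*(1/36637) = 30267/9395 + (48347/20307)*(1/36637) = 30267/9395 + 48347/743987559 = 22518725668318/6989763116805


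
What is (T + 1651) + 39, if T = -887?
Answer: 803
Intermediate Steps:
(T + 1651) + 39 = (-887 + 1651) + 39 = 764 + 39 = 803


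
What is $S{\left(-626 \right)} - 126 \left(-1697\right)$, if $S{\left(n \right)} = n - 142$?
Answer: $213054$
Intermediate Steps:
$S{\left(n \right)} = -142 + n$ ($S{\left(n \right)} = n - 142 = -142 + n$)
$S{\left(-626 \right)} - 126 \left(-1697\right) = \left(-142 - 626\right) - 126 \left(-1697\right) = -768 - -213822 = -768 + 213822 = 213054$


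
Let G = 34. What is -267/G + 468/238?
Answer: -1401/238 ≈ -5.8866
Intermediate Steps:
-267/G + 468/238 = -267/34 + 468/238 = -267*1/34 + 468*(1/238) = -267/34 + 234/119 = -1401/238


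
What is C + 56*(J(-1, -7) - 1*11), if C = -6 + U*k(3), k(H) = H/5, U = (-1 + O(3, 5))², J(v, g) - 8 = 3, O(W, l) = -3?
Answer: 18/5 ≈ 3.6000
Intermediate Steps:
J(v, g) = 11 (J(v, g) = 8 + 3 = 11)
U = 16 (U = (-1 - 3)² = (-4)² = 16)
k(H) = H/5 (k(H) = H*(⅕) = H/5)
C = 18/5 (C = -6 + 16*((⅕)*3) = -6 + 16*(⅗) = -6 + 48/5 = 18/5 ≈ 3.6000)
C + 56*(J(-1, -7) - 1*11) = 18/5 + 56*(11 - 1*11) = 18/5 + 56*(11 - 11) = 18/5 + 56*0 = 18/5 + 0 = 18/5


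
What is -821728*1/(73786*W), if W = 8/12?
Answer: -616296/36893 ≈ -16.705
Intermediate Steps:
W = ⅔ (W = 8*(1/12) = ⅔ ≈ 0.66667)
-821728*1/(73786*W) = -821728/((⅔)*73786) = -821728/147572/3 = -821728*3/147572 = -616296/36893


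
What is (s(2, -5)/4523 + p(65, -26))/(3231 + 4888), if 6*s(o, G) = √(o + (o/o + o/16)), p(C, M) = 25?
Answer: 25/8119 + 5*√2/881333688 ≈ 0.0030792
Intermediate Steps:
s(o, G) = √(1 + 17*o/16)/6 (s(o, G) = √(o + (o/o + o/16))/6 = √(o + (1 + o*(1/16)))/6 = √(o + (1 + o/16))/6 = √(1 + 17*o/16)/6)
(s(2, -5)/4523 + p(65, -26))/(3231 + 4888) = ((√(16 + 17*2)/24)/4523 + 25)/(3231 + 4888) = ((√(16 + 34)/24)*(1/4523) + 25)/8119 = ((√50/24)*(1/4523) + 25)*(1/8119) = (((5*√2)/24)*(1/4523) + 25)*(1/8119) = ((5*√2/24)*(1/4523) + 25)*(1/8119) = (5*√2/108552 + 25)*(1/8119) = (25 + 5*√2/108552)*(1/8119) = 25/8119 + 5*√2/881333688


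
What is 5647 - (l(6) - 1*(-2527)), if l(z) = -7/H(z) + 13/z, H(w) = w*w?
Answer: 112249/36 ≈ 3118.0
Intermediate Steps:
H(w) = w²
l(z) = -7/z² + 13/z
5647 - (l(6) - 1*(-2527)) = 5647 - ((-7 + 13*6)/6² - 1*(-2527)) = 5647 - ((-7 + 78)/36 + 2527) = 5647 - ((1/36)*71 + 2527) = 5647 - (71/36 + 2527) = 5647 - 1*91043/36 = 5647 - 91043/36 = 112249/36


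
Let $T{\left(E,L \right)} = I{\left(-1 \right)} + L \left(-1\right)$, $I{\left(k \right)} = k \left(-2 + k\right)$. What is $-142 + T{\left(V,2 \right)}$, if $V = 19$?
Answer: $-141$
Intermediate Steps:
$T{\left(E,L \right)} = 3 - L$ ($T{\left(E,L \right)} = - (-2 - 1) + L \left(-1\right) = \left(-1\right) \left(-3\right) - L = 3 - L$)
$-142 + T{\left(V,2 \right)} = -142 + \left(3 - 2\right) = -142 + 1 = -141$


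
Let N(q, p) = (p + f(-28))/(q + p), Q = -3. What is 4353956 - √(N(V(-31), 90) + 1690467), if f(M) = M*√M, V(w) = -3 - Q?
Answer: 4353956 - 2*√(95088825 - 35*I*√7)/15 ≈ 4.3527e+6 + 0.00063308*I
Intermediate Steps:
V(w) = 0 (V(w) = -3 - 1*(-3) = -3 + 3 = 0)
f(M) = M^(3/2)
N(q, p) = (p - 56*I*√7)/(p + q) (N(q, p) = (p + (-28)^(3/2))/(q + p) = (p - 56*I*√7)/(p + q))
4353956 - √(N(V(-31), 90) + 1690467) = 4353956 - √((90 - 56*I*√7)/(90 + 0) + 1690467) = 4353956 - √((90 - 56*I*√7)/90 + 1690467) = 4353956 - √((1 - 28*I*√7/45) + 1690467) = 4353956 - √(1690468 - 28*I*√7/45)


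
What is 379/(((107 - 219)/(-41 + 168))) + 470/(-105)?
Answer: -145903/336 ≈ -434.24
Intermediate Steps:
379/(((107 - 219)/(-41 + 168))) + 470/(-105) = 379/((-112/127)) + 470*(-1/105) = 379/((-112*1/127)) - 94/21 = 379/(-112/127) - 94/21 = 379*(-127/112) - 94/21 = -48133/112 - 94/21 = -145903/336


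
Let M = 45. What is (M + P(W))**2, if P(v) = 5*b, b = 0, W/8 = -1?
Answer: 2025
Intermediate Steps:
W = -8 (W = 8*(-1) = -8)
P(v) = 0 (P(v) = 5*0 = 0)
(M + P(W))**2 = (45 + 0)**2 = 45**2 = 2025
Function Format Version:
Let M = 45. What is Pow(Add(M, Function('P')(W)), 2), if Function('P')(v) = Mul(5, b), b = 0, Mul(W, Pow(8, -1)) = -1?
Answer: 2025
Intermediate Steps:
W = -8 (W = Mul(8, -1) = -8)
Function('P')(v) = 0 (Function('P')(v) = Mul(5, 0) = 0)
Pow(Add(M, Function('P')(W)), 2) = Pow(Add(45, 0), 2) = Pow(45, 2) = 2025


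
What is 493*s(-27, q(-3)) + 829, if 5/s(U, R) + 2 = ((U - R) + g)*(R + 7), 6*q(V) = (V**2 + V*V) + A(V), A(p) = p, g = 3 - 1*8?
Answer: 1083591/1319 ≈ 821.52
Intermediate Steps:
g = -5 (g = 3 - 8 = -5)
q(V) = V**2/3 + V/6 (q(V) = ((V**2 + V*V) + V)/6 = ((V**2 + V**2) + V)/6 = (2*V**2 + V)/6 = (V + 2*V**2)/6 = V**2/3 + V/6)
s(U, R) = 5/(-2 + (7 + R)*(-5 + U - R)) (s(U, R) = 5/(-2 + ((U - R) - 5)*(R + 7)) = 5/(-2 + (-5 + U - R)*(7 + R)) = 5/(-2 + (7 + R)*(-5 + U - R)))
493*s(-27, q(-3)) + 829 = 493*(-5/(37 + ((1/6)*(-3)*(1 + 2*(-3)))**2 - 7*(-27) + 12*((1/6)*(-3)*(1 + 2*(-3))) - 1*(1/6)*(-3)*(1 + 2*(-3))*(-27))) + 829 = 493*(-5/(37 + ((1/6)*(-3)*(1 - 6))**2 + 189 + 12*((1/6)*(-3)*(1 - 6)) - 1*(1/6)*(-3)*(1 - 6)*(-27))) + 829 = 493*(-5/(37 + ((1/6)*(-3)*(-5))**2 + 189 + 12*((1/6)*(-3)*(-5)) - 1*(1/6)*(-3)*(-5)*(-27))) + 829 = 493*(-5/(37 + (5/2)**2 + 189 + 12*(5/2) - 1*5/2*(-27))) + 829 = 493*(-5/(37 + 25/4 + 189 + 30 + 135/2)) + 829 = 493*(-5/1319/4) + 829 = 493*(-5*4/1319) + 829 = 493*(-20/1319) + 829 = -9860/1319 + 829 = 1083591/1319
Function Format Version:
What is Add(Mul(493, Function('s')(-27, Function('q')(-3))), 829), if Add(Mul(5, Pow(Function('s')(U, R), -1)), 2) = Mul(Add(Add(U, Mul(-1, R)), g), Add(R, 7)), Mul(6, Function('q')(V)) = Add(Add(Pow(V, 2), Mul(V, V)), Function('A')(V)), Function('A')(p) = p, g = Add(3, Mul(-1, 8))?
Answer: Rational(1083591, 1319) ≈ 821.52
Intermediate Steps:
g = -5 (g = Add(3, -8) = -5)
Function('q')(V) = Add(Mul(Rational(1, 3), Pow(V, 2)), Mul(Rational(1, 6), V)) (Function('q')(V) = Mul(Rational(1, 6), Add(Add(Pow(V, 2), Mul(V, V)), V)) = Mul(Rational(1, 6), Add(Add(Pow(V, 2), Pow(V, 2)), V)) = Mul(Rational(1, 6), Add(Mul(2, Pow(V, 2)), V)) = Mul(Rational(1, 6), Add(V, Mul(2, Pow(V, 2)))) = Add(Mul(Rational(1, 3), Pow(V, 2)), Mul(Rational(1, 6), V)))
Function('s')(U, R) = Mul(5, Pow(Add(-2, Mul(Add(7, R), Add(-5, U, Mul(-1, R)))), -1)) (Function('s')(U, R) = Mul(5, Pow(Add(-2, Mul(Add(Add(U, Mul(-1, R)), -5), Add(R, 7))), -1)) = Mul(5, Pow(Add(-2, Mul(Add(-5, U, Mul(-1, R)), Add(7, R))), -1)) = Mul(5, Pow(Add(-2, Mul(Add(7, R), Add(-5, U, Mul(-1, R)))), -1)))
Add(Mul(493, Function('s')(-27, Function('q')(-3))), 829) = Add(Mul(493, Mul(-5, Pow(Add(37, Pow(Mul(Rational(1, 6), -3, Add(1, Mul(2, -3))), 2), Mul(-7, -27), Mul(12, Mul(Rational(1, 6), -3, Add(1, Mul(2, -3)))), Mul(-1, Mul(Rational(1, 6), -3, Add(1, Mul(2, -3))), -27)), -1))), 829) = Add(Mul(493, Mul(-5, Pow(Add(37, Pow(Mul(Rational(1, 6), -3, Add(1, -6)), 2), 189, Mul(12, Mul(Rational(1, 6), -3, Add(1, -6))), Mul(-1, Mul(Rational(1, 6), -3, Add(1, -6)), -27)), -1))), 829) = Add(Mul(493, Mul(-5, Pow(Add(37, Pow(Mul(Rational(1, 6), -3, -5), 2), 189, Mul(12, Mul(Rational(1, 6), -3, -5)), Mul(-1, Mul(Rational(1, 6), -3, -5), -27)), -1))), 829) = Add(Mul(493, Mul(-5, Pow(Add(37, Pow(Rational(5, 2), 2), 189, Mul(12, Rational(5, 2)), Mul(-1, Rational(5, 2), -27)), -1))), 829) = Add(Mul(493, Mul(-5, Pow(Add(37, Rational(25, 4), 189, 30, Rational(135, 2)), -1))), 829) = Add(Mul(493, Mul(-5, Pow(Rational(1319, 4), -1))), 829) = Add(Mul(493, Mul(-5, Rational(4, 1319))), 829) = Add(Mul(493, Rational(-20, 1319)), 829) = Add(Rational(-9860, 1319), 829) = Rational(1083591, 1319)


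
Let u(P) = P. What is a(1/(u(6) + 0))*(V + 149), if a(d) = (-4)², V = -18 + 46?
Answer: 2832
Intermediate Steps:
V = 28
a(d) = 16
a(1/(u(6) + 0))*(V + 149) = 16*(28 + 149) = 16*177 = 2832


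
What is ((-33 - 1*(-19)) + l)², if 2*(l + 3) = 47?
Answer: 169/4 ≈ 42.250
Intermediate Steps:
l = 41/2 (l = -3 + (½)*47 = -3 + 47/2 = 41/2 ≈ 20.500)
((-33 - 1*(-19)) + l)² = ((-33 - 1*(-19)) + 41/2)² = ((-33 + 19) + 41/2)² = (-14 + 41/2)² = (13/2)² = 169/4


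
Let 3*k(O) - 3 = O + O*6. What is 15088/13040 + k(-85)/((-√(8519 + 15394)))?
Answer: 943/815 + 592*√2657/23913 ≈ 2.4332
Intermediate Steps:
k(O) = 1 + 7*O/3 (k(O) = 1 + (O + O*6)/3 = 1 + (O + 6*O)/3 = 1 + (7*O)/3 = 1 + 7*O/3)
15088/13040 + k(-85)/((-√(8519 + 15394))) = 15088/13040 + (1 + (7/3)*(-85))/((-√(8519 + 15394))) = 15088*(1/13040) + (1 - 595/3)/((-√23913)) = 943/815 - 592*(-√2657/7971)/3 = 943/815 - (-592)*√2657/23913 = 943/815 + 592*√2657/23913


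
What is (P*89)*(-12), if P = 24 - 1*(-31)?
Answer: -58740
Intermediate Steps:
P = 55 (P = 24 + 31 = 55)
(P*89)*(-12) = (55*89)*(-12) = 4895*(-12) = -58740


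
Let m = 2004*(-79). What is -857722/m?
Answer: 428861/79158 ≈ 5.4178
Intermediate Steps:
m = -158316
-857722/m = -857722/(-158316) = -857722*(-1/158316) = 428861/79158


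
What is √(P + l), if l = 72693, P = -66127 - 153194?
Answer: 6*I*√4073 ≈ 382.92*I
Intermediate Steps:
P = -219321
√(P + l) = √(-219321 + 72693) = √(-146628) = 6*I*√4073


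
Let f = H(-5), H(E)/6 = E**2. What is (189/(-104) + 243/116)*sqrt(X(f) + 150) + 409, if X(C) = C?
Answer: 409 + 4185*sqrt(3)/1508 ≈ 413.81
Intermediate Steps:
H(E) = 6*E**2
f = 150 (f = 6*(-5)**2 = 6*25 = 150)
(189/(-104) + 243/116)*sqrt(X(f) + 150) + 409 = (189/(-104) + 243/116)*sqrt(150 + 150) + 409 = (189*(-1/104) + 243*(1/116))*sqrt(300) + 409 = (-189/104 + 243/116)*(10*sqrt(3)) + 409 = 837*(10*sqrt(3))/3016 + 409 = 4185*sqrt(3)/1508 + 409 = 409 + 4185*sqrt(3)/1508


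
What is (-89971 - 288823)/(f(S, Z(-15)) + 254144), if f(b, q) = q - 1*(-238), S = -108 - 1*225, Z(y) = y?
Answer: -378794/254367 ≈ -1.4892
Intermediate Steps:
S = -333 (S = -108 - 225 = -333)
f(b, q) = 238 + q (f(b, q) = q + 238 = 238 + q)
(-89971 - 288823)/(f(S, Z(-15)) + 254144) = (-89971 - 288823)/((238 - 15) + 254144) = -378794/(223 + 254144) = -378794/254367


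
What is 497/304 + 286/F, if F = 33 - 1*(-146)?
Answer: 175907/54416 ≈ 3.2326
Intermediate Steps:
F = 179 (F = 33 + 146 = 179)
497/304 + 286/F = 497/304 + 286/179 = 175907/54416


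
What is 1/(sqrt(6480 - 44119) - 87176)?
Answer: -87176/7599692615 - I*sqrt(37639)/7599692615 ≈ -1.1471e-5 - 2.5528e-8*I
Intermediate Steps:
1/(sqrt(6480 - 44119) - 87176) = 1/(sqrt(-37639) - 87176) = 1/(I*sqrt(37639) - 87176) = 1/(-87176 + I*sqrt(37639))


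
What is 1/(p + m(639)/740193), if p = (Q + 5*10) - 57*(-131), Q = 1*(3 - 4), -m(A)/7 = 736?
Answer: 740193/5563285436 ≈ 0.00013305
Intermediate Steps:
m(A) = -5152 (m(A) = -7*736 = -5152)
Q = -1 (Q = 1*(-1) = -1)
p = 7516 (p = (-1 + 5*10) - 57*(-131) = (-1 + 50) + 7467 = 49 + 7467 = 7516)
1/(p + m(639)/740193) = 1/(7516 - 5152/740193) = 1/(5563285436/740193) = 740193/5563285436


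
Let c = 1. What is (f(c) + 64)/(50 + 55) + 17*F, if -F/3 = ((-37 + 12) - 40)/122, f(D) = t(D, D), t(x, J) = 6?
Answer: 10189/366 ≈ 27.839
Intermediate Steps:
f(D) = 6
F = 195/122 (F = -3*((-37 + 12) - 40)/122 = -3*(-25 - 40)/122 = -(-195)/122 = -3*(-65/122) = 195/122 ≈ 1.5984)
(f(c) + 64)/(50 + 55) + 17*F = (6 + 64)/(50 + 55) + 17*(195/122) = 70/105 + 3315/122 = 70*(1/105) + 3315/122 = ⅔ + 3315/122 = 10189/366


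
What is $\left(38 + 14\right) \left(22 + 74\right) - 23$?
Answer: $4969$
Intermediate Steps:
$\left(38 + 14\right) \left(22 + 74\right) - 23 = 52 \cdot 96 - 23 = 4992 - 23 = 4969$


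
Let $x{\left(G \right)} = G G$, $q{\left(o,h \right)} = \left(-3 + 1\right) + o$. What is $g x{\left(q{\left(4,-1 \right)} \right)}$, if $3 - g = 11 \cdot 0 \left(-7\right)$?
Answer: $12$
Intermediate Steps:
$q{\left(o,h \right)} = -2 + o$
$x{\left(G \right)} = G^{2}$
$g = 3$ ($g = 3 - 11 \cdot 0 \left(-7\right) = 3 - 0 \left(-7\right) = 3 - 0 = 3 + 0 = 3$)
$g x{\left(q{\left(4,-1 \right)} \right)} = 3 \left(-2 + 4\right)^{2} = 3 \cdot 2^{2} = 3 \cdot 4 = 12$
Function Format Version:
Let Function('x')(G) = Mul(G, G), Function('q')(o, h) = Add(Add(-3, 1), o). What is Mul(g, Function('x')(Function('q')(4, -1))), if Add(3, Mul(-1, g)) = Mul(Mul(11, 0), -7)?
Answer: 12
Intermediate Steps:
Function('q')(o, h) = Add(-2, o)
Function('x')(G) = Pow(G, 2)
g = 3 (g = Add(3, Mul(-1, Mul(Mul(11, 0), -7))) = Add(3, Mul(-1, Mul(0, -7))) = Add(3, Mul(-1, 0)) = Add(3, 0) = 3)
Mul(g, Function('x')(Function('q')(4, -1))) = Mul(3, Pow(Add(-2, 4), 2)) = Mul(3, Pow(2, 2)) = Mul(3, 4) = 12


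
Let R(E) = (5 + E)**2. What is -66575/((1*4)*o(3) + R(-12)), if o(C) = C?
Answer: -66575/61 ≈ -1091.4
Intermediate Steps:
-66575/((1*4)*o(3) + R(-12)) = -66575/((1*4)*3 + (5 - 12)**2) = -66575/(4*3 + (-7)**2) = -66575/(12 + 49) = -66575/61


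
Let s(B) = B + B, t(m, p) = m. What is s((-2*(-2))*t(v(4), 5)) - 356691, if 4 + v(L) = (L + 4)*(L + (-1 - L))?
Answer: -356787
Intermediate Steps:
v(L) = -8 - L (v(L) = -4 + (L + 4)*(L + (-1 - L)) = -4 + (4 + L)*(-1) = -4 + (-4 - L) = -8 - L)
s(B) = 2*B
s((-2*(-2))*t(v(4), 5)) - 356691 = 2*((-2*(-2))*(-8 - 1*4)) - 356691 = 2*(4*(-8 - 4)) - 356691 = 2*(4*(-12)) - 356691 = 2*(-48) - 356691 = -96 - 356691 = -356787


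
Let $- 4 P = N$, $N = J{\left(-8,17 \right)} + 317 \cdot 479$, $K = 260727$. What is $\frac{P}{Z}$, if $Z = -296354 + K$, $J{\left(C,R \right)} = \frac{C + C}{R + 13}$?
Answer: $\frac{2277637}{2137620} \approx 1.0655$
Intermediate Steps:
$J{\left(C,R \right)} = \frac{2 C}{13 + R}$
$Z = -35627$ ($Z = -296354 + 260727 = -35627$)
$N = \frac{2277637}{15}$ ($N = 2 \left(-8\right) \frac{1}{13 + 17} + 317 \cdot 479 = 2 \left(-8\right) \frac{1}{30} + 151843 = - \frac{8}{15} + 151843 = \frac{2277637}{15} \approx 1.5184 \cdot 10^{5}$)
$P = - \frac{2277637}{60}$ ($P = \left(- \frac{1}{4}\right) \frac{2277637}{15} = - \frac{2277637}{60} \approx -37961.0$)
$\frac{P}{Z} = - \frac{2277637}{60 \left(-35627\right)} = \left(- \frac{2277637}{60}\right) \left(- \frac{1}{35627}\right) = \frac{2277637}{2137620}$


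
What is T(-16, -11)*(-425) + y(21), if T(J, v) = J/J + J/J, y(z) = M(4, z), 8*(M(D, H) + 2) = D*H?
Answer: -1683/2 ≈ -841.50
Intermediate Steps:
M(D, H) = -2 + D*H/8 (M(D, H) = -2 + (D*H)/8 = -2 + D*H/8)
y(z) = -2 + z/2 (y(z) = -2 + (⅛)*4*z = -2 + z/2)
T(J, v) = 2 (T(J, v) = 1 + 1 = 2)
T(-16, -11)*(-425) + y(21) = 2*(-425) + (-2 + (½)*21) = -850 + (-2 + 21/2) = -850 + 17/2 = -1683/2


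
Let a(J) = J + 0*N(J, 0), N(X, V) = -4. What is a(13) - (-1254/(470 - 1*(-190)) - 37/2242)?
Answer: 83607/5605 ≈ 14.917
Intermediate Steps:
a(J) = J (a(J) = J + 0*(-4) = J + 0 = J)
a(13) - (-1254/(470 - 1*(-190)) - 37/2242) = 13 - (-1254/(470 - 1*(-190)) - 37/2242) = 13 - (-1254/(470 + 190) - 37*1/2242) = 13 - (-1254/660 - 37/2242) = 13 - (-1254*1/660 - 37/2242) = 13 - (-19/10 - 37/2242) = 13 - 1*(-10742/5605) = 13 + 10742/5605 = 83607/5605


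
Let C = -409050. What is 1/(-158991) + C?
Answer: -65035268551/158991 ≈ -4.0905e+5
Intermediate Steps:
1/(-158991) + C = 1/(-158991) - 409050 = -1/158991 - 409050 = -65035268551/158991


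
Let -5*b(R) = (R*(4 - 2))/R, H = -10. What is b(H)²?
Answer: 4/25 ≈ 0.16000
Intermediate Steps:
b(R) = -⅖ (b(R) = -R*(4 - 2)/(5*R) = -R*2/(5*R) = -2*R/(5*R) = -⅕*2 = -⅖)
b(H)² = (-⅖)² = 4/25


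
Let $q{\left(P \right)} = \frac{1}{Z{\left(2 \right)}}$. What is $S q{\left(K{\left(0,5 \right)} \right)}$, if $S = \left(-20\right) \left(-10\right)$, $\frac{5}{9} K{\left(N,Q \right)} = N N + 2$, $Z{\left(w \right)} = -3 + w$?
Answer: $-200$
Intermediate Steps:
$K{\left(N,Q \right)} = \frac{18}{5} + \frac{9 N^{2}}{5}$ ($K{\left(N,Q \right)} = \frac{9 \left(N N + 2\right)}{5} = \frac{9 \left(N^{2} + 2\right)}{5} = \frac{9 \left(2 + N^{2}\right)}{5} = \frac{18}{5} + \frac{9 N^{2}}{5}$)
$q{\left(P \right)} = -1$ ($q{\left(P \right)} = \frac{1}{-3 + 2} = \frac{1}{-1} = -1$)
$S = 200$
$S q{\left(K{\left(0,5 \right)} \right)} = 200 \left(-1\right) = -200$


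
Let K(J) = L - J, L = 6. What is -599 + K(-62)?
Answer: -531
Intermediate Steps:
K(J) = 6 - J
-599 + K(-62) = -599 + (6 - 1*(-62)) = -599 + (6 + 62) = -599 + 68 = -531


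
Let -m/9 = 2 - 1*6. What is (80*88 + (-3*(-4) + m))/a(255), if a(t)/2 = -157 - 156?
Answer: -3544/313 ≈ -11.323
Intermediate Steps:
m = 36 (m = -9*(2 - 1*6) = -9*(2 - 6) = -9*(-4) = 36)
a(t) = -626 (a(t) = 2*(-157 - 156) = 2*(-313) = -626)
(80*88 + (-3*(-4) + m))/a(255) = (80*88 + (-3*(-4) + 36))/(-626) = (7040 + (12 + 36))*(-1/626) = (7040 + 48)*(-1/626) = 7088*(-1/626) = -3544/313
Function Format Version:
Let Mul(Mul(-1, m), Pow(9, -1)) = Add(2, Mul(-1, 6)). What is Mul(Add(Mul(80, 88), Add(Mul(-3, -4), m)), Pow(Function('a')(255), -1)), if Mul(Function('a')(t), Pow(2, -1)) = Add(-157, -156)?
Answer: Rational(-3544, 313) ≈ -11.323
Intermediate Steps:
m = 36 (m = Mul(-9, Add(2, Mul(-1, 6))) = Mul(-9, Add(2, -6)) = Mul(-9, -4) = 36)
Function('a')(t) = -626 (Function('a')(t) = Mul(2, Add(-157, -156)) = Mul(2, -313) = -626)
Mul(Add(Mul(80, 88), Add(Mul(-3, -4), m)), Pow(Function('a')(255), -1)) = Mul(Add(Mul(80, 88), Add(Mul(-3, -4), 36)), Pow(-626, -1)) = Mul(Add(7040, Add(12, 36)), Rational(-1, 626)) = Mul(Add(7040, 48), Rational(-1, 626)) = Mul(7088, Rational(-1, 626)) = Rational(-3544, 313)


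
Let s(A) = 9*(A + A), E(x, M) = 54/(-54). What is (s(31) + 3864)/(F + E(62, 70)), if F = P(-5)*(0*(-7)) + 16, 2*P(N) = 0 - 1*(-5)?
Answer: 1474/5 ≈ 294.80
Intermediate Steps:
E(x, M) = -1 (E(x, M) = 54*(-1/54) = -1)
s(A) = 18*A (s(A) = 9*(2*A) = 18*A)
P(N) = 5/2 (P(N) = (0 - 1*(-5))/2 = (0 + 5)/2 = (1/2)*5 = 5/2)
F = 16 (F = 5*(0*(-7))/2 + 16 = (5/2)*0 + 16 = 0 + 16 = 16)
(s(31) + 3864)/(F + E(62, 70)) = (18*31 + 3864)/(16 - 1) = (558 + 3864)/15 = 4422*(1/15) = 1474/5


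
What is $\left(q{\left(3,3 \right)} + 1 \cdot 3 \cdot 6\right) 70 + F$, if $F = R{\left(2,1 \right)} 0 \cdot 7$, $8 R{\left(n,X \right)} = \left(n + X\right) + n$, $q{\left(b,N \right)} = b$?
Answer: $1470$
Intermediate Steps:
$R{\left(n,X \right)} = \frac{n}{4} + \frac{X}{8}$ ($R{\left(n,X \right)} = \frac{\left(n + X\right) + n}{8} = \frac{\left(X + n\right) + n}{8} = \frac{X + 2 n}{8} = \frac{n}{4} + \frac{X}{8}$)
$F = 0$ ($F = \left(\frac{1}{4} \cdot 2 + \frac{1}{8} \cdot 1\right) 0 \cdot 7 = \left(\frac{1}{2} + \frac{1}{8}\right) 0 \cdot 7 = \frac{5}{8} \cdot 0 \cdot 7 = 0 \cdot 7 = 0$)
$\left(q{\left(3,3 \right)} + 1 \cdot 3 \cdot 6\right) 70 + F = \left(3 + 1 \cdot 3 \cdot 6\right) 70 + 0 = \left(3 + 1 \cdot 18\right) 70 + 0 = \left(3 + 18\right) 70 + 0 = 21 \cdot 70 + 0 = 1470 + 0 = 1470$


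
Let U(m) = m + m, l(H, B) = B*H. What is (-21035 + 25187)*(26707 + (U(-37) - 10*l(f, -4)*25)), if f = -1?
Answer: 106428216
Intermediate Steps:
U(m) = 2*m
(-21035 + 25187)*(26707 + (U(-37) - 10*l(f, -4)*25)) = (-21035 + 25187)*(26707 + (2*(-37) - (-40)*(-1)*25)) = 4152*(26707 + (-74 - 10*4*25)) = 4152*(26707 + (-74 - 40*25)) = 4152*(26707 + (-74 - 1000)) = 4152*(26707 - 1074) = 4152*25633 = 106428216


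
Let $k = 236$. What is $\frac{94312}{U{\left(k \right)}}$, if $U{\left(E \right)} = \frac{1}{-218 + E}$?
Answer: $1697616$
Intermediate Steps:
$\frac{94312}{U{\left(k \right)}} = \frac{94312}{\frac{1}{-218 + 236}} = \frac{94312}{\frac{1}{18}} = 94312 \frac{1}{\frac{1}{18}} = 94312 \cdot 18 = 1697616$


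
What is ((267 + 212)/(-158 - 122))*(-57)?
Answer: 27303/280 ≈ 97.511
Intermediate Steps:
((267 + 212)/(-158 - 122))*(-57) = (479/(-280))*(-57) = (479*(-1/280))*(-57) = -479/280*(-57) = 27303/280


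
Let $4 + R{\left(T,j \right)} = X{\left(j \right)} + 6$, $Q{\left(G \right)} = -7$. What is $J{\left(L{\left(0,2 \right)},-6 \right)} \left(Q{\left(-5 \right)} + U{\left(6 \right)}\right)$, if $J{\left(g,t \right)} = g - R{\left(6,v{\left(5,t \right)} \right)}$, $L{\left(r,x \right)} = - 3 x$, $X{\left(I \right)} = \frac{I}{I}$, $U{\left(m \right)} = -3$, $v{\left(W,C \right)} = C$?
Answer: $90$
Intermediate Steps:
$X{\left(I \right)} = 1$
$R{\left(T,j \right)} = 3$ ($R{\left(T,j \right)} = -4 + \left(1 + 6\right) = -4 + 7 = 3$)
$J{\left(g,t \right)} = -3 + g$ ($J{\left(g,t \right)} = g - 3 = -3 + g$)
$J{\left(L{\left(0,2 \right)},-6 \right)} \left(Q{\left(-5 \right)} + U{\left(6 \right)}\right) = \left(-3 - 6\right) \left(-7 - 3\right) = \left(-3 - 6\right) \left(-10\right) = \left(-9\right) \left(-10\right) = 90$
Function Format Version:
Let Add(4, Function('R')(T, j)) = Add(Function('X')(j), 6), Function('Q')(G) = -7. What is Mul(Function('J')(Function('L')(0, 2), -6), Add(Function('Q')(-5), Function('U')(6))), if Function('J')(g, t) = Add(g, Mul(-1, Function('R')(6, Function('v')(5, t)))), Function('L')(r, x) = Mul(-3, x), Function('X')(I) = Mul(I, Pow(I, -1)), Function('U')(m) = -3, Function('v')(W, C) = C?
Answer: 90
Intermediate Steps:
Function('X')(I) = 1
Function('R')(T, j) = 3 (Function('R')(T, j) = Add(-4, Add(1, 6)) = Add(-4, 7) = 3)
Function('J')(g, t) = Add(-3, g) (Function('J')(g, t) = Add(g, Mul(-1, 3)) = Add(g, -3) = Add(-3, g))
Mul(Function('J')(Function('L')(0, 2), -6), Add(Function('Q')(-5), Function('U')(6))) = Mul(Add(-3, Mul(-3, 2)), Add(-7, -3)) = Mul(Add(-3, -6), -10) = Mul(-9, -10) = 90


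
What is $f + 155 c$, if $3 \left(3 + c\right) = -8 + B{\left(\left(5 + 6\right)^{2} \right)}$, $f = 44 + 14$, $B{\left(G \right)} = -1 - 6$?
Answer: $-1182$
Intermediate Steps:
$B{\left(G \right)} = -7$ ($B{\left(G \right)} = -1 - 6 = -7$)
$f = 58$
$c = -8$ ($c = -3 + \frac{-8 - 7}{3} = -3 + \frac{1}{3} \left(-15\right) = -3 - 5 = -8$)
$f + 155 c = 58 + 155 \left(-8\right) = 58 - 1240 = -1182$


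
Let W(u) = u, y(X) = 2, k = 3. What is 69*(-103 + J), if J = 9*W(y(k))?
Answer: -5865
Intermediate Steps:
J = 18 (J = 9*2 = 18)
69*(-103 + J) = 69*(-103 + 18) = 69*(-85) = -5865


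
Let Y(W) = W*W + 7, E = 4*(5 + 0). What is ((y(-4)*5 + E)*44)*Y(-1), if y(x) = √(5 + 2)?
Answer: 7040 + 1760*√7 ≈ 11697.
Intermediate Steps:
E = 20 (E = 4*5 = 20)
y(x) = √7
Y(W) = 7 + W² (Y(W) = W² + 7 = 7 + W²)
((y(-4)*5 + E)*44)*Y(-1) = ((√7*5 + 20)*44)*(7 + (-1)²) = ((5*√7 + 20)*44)*(7 + 1) = ((20 + 5*√7)*44)*8 = (880 + 220*√7)*8 = 7040 + 1760*√7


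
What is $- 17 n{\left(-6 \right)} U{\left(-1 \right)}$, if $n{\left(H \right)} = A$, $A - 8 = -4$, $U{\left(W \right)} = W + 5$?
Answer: $-272$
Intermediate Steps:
$U{\left(W \right)} = 5 + W$
$A = 4$ ($A = 8 - 4 = 4$)
$n{\left(H \right)} = 4$
$- 17 n{\left(-6 \right)} U{\left(-1 \right)} = \left(-17\right) 4 \left(5 - 1\right) = \left(-68\right) 4 = -272$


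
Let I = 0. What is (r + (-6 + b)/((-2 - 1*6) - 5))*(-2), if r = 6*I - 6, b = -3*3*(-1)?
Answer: 162/13 ≈ 12.462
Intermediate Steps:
b = 9 (b = -9*(-1) = 9)
r = -6 (r = 6*0 - 6 = 0 - 6 = -6)
(r + (-6 + b)/((-2 - 1*6) - 5))*(-2) = (-6 + (-6 + 9)/((-2 - 1*6) - 5))*(-2) = (-6 + 3/((-2 - 6) - 5))*(-2) = (-6 + 3/(-8 - 5))*(-2) = (-6 + 3/(-13))*(-2) = (-6 + 3*(-1/13))*(-2) = (-6 - 3/13)*(-2) = -81/13*(-2) = 162/13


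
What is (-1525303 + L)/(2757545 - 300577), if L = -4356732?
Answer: -5882035/2456968 ≈ -2.3940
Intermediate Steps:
(-1525303 + L)/(2757545 - 300577) = (-1525303 - 4356732)/(2757545 - 300577) = -5882035/2456968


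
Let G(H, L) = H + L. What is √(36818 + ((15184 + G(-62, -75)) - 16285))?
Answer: 2*√8895 ≈ 188.63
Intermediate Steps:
√(36818 + ((15184 + G(-62, -75)) - 16285)) = √(36818 + ((15184 + (-62 - 75)) - 16285)) = √(36818 + ((15184 - 137) - 16285)) = √(36818 + (15047 - 16285)) = √(36818 - 1238) = √35580 = 2*√8895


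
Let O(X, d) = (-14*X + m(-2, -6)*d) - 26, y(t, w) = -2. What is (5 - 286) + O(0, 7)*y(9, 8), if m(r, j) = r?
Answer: -201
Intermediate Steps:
O(X, d) = -26 - 14*X - 2*d (O(X, d) = (-14*X - 2*d) - 26 = -26 - 14*X - 2*d)
(5 - 286) + O(0, 7)*y(9, 8) = (5 - 286) + (-26 - 14*0 - 2*7)*(-2) = -281 + (-26 + 0 - 14)*(-2) = -281 - 40*(-2) = -281 + 80 = -201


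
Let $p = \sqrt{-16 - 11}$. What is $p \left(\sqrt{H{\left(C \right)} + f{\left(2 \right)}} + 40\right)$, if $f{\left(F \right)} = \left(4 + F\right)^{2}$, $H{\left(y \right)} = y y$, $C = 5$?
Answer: $3 i \sqrt{3} \left(40 + \sqrt{61}\right) \approx 248.43 i$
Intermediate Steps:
$p = 3 i \sqrt{3}$ ($p = \sqrt{-27} = 3 i \sqrt{3} \approx 5.1962 i$)
$H{\left(y \right)} = y^{2}$
$p \left(\sqrt{H{\left(C \right)} + f{\left(2 \right)}} + 40\right) = 3 i \sqrt{3} \left(\sqrt{5^{2} + \left(4 + 2\right)^{2}} + 40\right) = 3 i \sqrt{3} \left(\sqrt{25 + 6^{2}} + 40\right) = 3 i \sqrt{3} \left(\sqrt{25 + 36} + 40\right) = 3 i \sqrt{3} \left(\sqrt{61} + 40\right) = 3 i \sqrt{3} \left(40 + \sqrt{61}\right)$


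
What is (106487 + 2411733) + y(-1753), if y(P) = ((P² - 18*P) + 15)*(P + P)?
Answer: -10882132248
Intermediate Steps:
y(P) = 2*P*(15 + P² - 18*P) (y(P) = (15 + P² - 18*P)*(2*P) = 2*P*(15 + P² - 18*P))
(106487 + 2411733) + y(-1753) = (106487 + 2411733) + 2*(-1753)*(15 + (-1753)² - 18*(-1753)) = 2518220 + 2*(-1753)*(15 + 3073009 + 31554) = 2518220 + 2*(-1753)*3104578 = 2518220 - 10884650468 = -10882132248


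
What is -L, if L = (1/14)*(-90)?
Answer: 45/7 ≈ 6.4286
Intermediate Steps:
L = -45/7 (L = (1*(1/14))*(-90) = (1/14)*(-90) = -45/7 ≈ -6.4286)
-L = -1*(-45/7) = 45/7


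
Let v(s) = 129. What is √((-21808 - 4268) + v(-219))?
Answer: 93*I*√3 ≈ 161.08*I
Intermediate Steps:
√((-21808 - 4268) + v(-219)) = √((-21808 - 4268) + 129) = √(-26076 + 129) = √(-25947) = 93*I*√3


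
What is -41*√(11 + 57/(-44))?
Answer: -41*√4697/22 ≈ -127.72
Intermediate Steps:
-41*√(11 + 57/(-44)) = -41*√(11 + 57*(-1/44)) = -41*√(11 - 57/44) = -41*√4697/22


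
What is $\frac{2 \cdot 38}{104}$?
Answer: $\frac{19}{26} \approx 0.73077$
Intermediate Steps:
$\frac{2 \cdot 38}{104} = 76 \cdot \frac{1}{104} = \frac{19}{26}$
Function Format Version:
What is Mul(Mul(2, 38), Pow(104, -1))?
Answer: Rational(19, 26) ≈ 0.73077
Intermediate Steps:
Mul(Mul(2, 38), Pow(104, -1)) = Mul(76, Rational(1, 104)) = Rational(19, 26)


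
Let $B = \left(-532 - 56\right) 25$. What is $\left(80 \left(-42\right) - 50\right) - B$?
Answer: $11290$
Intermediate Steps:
$B = -14700$ ($B = \left(-532 - 56\right) 25 = \left(-588\right) 25 = -14700$)
$\left(80 \left(-42\right) - 50\right) - B = \left(80 \left(-42\right) - 50\right) - -14700 = \left(-3360 - 50\right) + 14700 = -3410 + 14700 = 11290$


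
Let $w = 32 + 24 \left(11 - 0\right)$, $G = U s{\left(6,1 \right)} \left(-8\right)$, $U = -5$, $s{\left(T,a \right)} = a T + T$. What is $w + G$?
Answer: $776$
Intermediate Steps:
$s{\left(T,a \right)} = T + T a$ ($s{\left(T,a \right)} = T a + T = T + T a$)
$G = 480$ ($G = - 5 \cdot 6 \left(1 + 1\right) \left(-8\right) = - 5 \cdot 6 \cdot 2 \left(-8\right) = \left(-5\right) 12 \left(-8\right) = \left(-60\right) \left(-8\right) = 480$)
$w = 296$ ($w = 32 + 24 \left(11 + 0\right) = 32 + 24 \cdot 11 = 32 + 264 = 296$)
$w + G = 296 + 480 = 776$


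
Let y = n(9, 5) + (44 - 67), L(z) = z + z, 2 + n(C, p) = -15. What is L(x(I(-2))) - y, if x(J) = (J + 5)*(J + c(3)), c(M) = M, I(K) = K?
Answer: 46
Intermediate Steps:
n(C, p) = -17 (n(C, p) = -2 - 15 = -17)
x(J) = (3 + J)*(5 + J) (x(J) = (J + 5)*(J + 3) = (5 + J)*(3 + J) = (3 + J)*(5 + J))
L(z) = 2*z
y = -40 (y = -17 + (44 - 67) = -17 - 23 = -40)
L(x(I(-2))) - y = 2*(15 + (-2)² + 8*(-2)) - 1*(-40) = 2*(15 + 4 - 16) + 40 = 2*3 + 40 = 6 + 40 = 46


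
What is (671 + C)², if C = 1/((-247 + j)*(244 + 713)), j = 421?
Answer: 12484392676149241/27728244324 ≈ 4.5024e+5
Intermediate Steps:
C = 1/166518 (C = 1/((-247 + 421)*(244 + 713)) = 1/(174*957) = 1/166518 ≈ 6.0054e-6)
(671 + C)² = (671 + 1/166518)² = (111733579/166518)² = 12484392676149241/27728244324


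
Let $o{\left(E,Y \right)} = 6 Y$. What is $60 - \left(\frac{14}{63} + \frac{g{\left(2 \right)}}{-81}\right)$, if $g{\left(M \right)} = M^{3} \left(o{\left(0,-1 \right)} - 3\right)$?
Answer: $\frac{530}{9} \approx 58.889$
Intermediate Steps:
$g{\left(M \right)} = - 9 M^{3}$ ($g{\left(M \right)} = M^{3} \left(6 \left(-1\right) - 3\right) = M^{3} \left(-6 - 3\right) = M^{3} \left(-9\right) = - 9 M^{3}$)
$60 - \left(\frac{14}{63} + \frac{g{\left(2 \right)}}{-81}\right) = 60 - \left(\frac{14}{63} + \frac{\left(-9\right) 2^{3}}{-81}\right) = 60 - \left(14 \cdot \frac{1}{63} + \left(-9\right) 8 \left(- \frac{1}{81}\right)\right) = 60 - \left(\frac{2}{9} - - \frac{8}{9}\right) = 60 - \left(\frac{2}{9} + \frac{8}{9}\right) = 60 - \frac{10}{9} = \frac{530}{9}$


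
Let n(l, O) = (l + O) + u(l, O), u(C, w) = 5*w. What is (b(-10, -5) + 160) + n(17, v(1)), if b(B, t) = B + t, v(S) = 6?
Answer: 198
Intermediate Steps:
n(l, O) = l + 6*O (n(l, O) = (l + O) + 5*O = (O + l) + 5*O = l + 6*O)
(b(-10, -5) + 160) + n(17, v(1)) = ((-10 - 5) + 160) + (17 + 6*6) = (-15 + 160) + (17 + 36) = 145 + 53 = 198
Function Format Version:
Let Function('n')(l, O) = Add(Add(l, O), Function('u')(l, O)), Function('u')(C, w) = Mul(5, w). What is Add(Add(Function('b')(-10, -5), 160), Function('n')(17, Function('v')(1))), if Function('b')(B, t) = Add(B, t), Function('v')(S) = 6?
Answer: 198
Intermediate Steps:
Function('n')(l, O) = Add(l, Mul(6, O)) (Function('n')(l, O) = Add(Add(l, O), Mul(5, O)) = Add(Add(O, l), Mul(5, O)) = Add(l, Mul(6, O)))
Add(Add(Function('b')(-10, -5), 160), Function('n')(17, Function('v')(1))) = Add(Add(Add(-10, -5), 160), Add(17, Mul(6, 6))) = Add(Add(-15, 160), Add(17, 36)) = Add(145, 53) = 198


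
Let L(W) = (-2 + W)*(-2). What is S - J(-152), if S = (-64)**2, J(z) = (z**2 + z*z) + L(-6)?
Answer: -42128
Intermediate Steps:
L(W) = 4 - 2*W
J(z) = 16 + 2*z**2 (J(z) = (z**2 + z*z) + (4 - 2*(-6)) = (z**2 + z**2) + (4 + 12) = 2*z**2 + 16 = 16 + 2*z**2)
S = 4096
S - J(-152) = 4096 - (16 + 2*(-152)**2) = 4096 - (16 + 2*23104) = 4096 - (16 + 46208) = 4096 - 1*46224 = 4096 - 46224 = -42128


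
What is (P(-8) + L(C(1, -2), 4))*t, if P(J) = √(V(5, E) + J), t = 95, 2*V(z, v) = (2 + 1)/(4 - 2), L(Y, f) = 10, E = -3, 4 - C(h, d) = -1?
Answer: 950 + 95*I*√29/2 ≈ 950.0 + 255.8*I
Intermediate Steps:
C(h, d) = 5 (C(h, d) = 4 - 1*(-1) = 4 + 1 = 5)
V(z, v) = ¾ (V(z, v) = ((2 + 1)/(4 - 2))/2 = (3/2)/2 = (3*(½))/2 = (½)*(3/2) = ¾)
P(J) = √(¾ + J)
(P(-8) + L(C(1, -2), 4))*t = (√(3 + 4*(-8))/2 + 10)*95 = (√(3 - 32)/2 + 10)*95 = (√(-29)/2 + 10)*95 = ((I*√29)/2 + 10)*95 = (I*√29/2 + 10)*95 = (10 + I*√29/2)*95 = 950 + 95*I*√29/2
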